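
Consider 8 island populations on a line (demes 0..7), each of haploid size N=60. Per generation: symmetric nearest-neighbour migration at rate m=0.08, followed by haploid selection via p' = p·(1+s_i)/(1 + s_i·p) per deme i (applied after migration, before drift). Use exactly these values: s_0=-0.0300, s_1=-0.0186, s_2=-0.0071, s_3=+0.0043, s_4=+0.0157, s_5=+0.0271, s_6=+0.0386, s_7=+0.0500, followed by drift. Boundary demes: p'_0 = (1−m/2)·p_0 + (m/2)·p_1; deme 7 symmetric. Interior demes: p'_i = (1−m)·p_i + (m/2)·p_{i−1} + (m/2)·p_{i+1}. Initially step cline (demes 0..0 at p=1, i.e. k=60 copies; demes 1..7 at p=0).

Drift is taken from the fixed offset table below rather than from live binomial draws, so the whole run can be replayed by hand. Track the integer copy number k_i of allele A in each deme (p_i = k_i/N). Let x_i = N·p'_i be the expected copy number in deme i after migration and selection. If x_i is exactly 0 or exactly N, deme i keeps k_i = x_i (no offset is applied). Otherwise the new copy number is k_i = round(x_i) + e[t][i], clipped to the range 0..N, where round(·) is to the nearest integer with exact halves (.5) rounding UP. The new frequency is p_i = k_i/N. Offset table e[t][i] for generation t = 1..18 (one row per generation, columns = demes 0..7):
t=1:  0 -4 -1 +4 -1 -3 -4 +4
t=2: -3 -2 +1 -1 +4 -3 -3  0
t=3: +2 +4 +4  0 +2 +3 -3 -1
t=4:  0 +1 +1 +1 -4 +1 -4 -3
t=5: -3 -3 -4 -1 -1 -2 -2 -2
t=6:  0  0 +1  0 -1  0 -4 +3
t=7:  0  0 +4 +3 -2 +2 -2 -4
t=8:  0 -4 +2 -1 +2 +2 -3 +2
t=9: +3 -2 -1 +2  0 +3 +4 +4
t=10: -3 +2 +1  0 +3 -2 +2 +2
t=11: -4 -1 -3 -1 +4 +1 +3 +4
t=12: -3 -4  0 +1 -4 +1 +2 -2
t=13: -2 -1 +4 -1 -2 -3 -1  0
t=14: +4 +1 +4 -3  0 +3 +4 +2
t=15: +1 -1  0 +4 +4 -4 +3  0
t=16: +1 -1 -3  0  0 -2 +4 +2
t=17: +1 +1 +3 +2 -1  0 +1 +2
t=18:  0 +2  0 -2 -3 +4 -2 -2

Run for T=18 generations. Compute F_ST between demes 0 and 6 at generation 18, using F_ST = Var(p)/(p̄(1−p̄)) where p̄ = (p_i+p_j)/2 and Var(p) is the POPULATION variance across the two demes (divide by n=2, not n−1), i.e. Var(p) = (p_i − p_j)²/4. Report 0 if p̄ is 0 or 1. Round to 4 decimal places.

0.0383

t=0: k=[60 0 0 0 0 0 0 0]
t=1: x=[57.5288 2.3571 0.0000 0.0000 0.0000 0.0000 0.0000 0.0000] k=[58 0 0 0 0 0 0 0]
t=2: x=[55.5563 2.2785 0.0000 0.0000 0.0000 0.0000 0.0000 0.0000] k=[53 0 0 0 0 0 0 0]
t=3: x=[50.6419 2.0819 0.0000 0.0000 0.0000 0.0000 0.0000 0.0000] k=[53 6 0 0 0 0 0 0]
t=4: x=[50.8871 7.5157 0.2383 0.0000 0.0000 0.0000 0.0000 0.0000] k=[51 9 1 0 0 0 0 0]
t=5: x=[49.0500 10.2001 1.2711 0.0402 0.0000 0.0000 0.0000 0.0000] k=[46 7 0 0 0 0 0 0]
t=6: x=[44.0864 8.1469 0.2780 0.0000 0.0000 0.0000 0.0000 0.0000] k=[44 8 1 0 0 0 0 0]
t=7: x=[42.1808 9.0152 1.2314 0.0402 0.0000 0.0000 0.0000 0.0000] k=[42 9 5 3 0 0 0 0]
t=8: x=[40.2789 10.0025 5.0470 2.9721 0.1219 0.0000 0.0000 0.0000] k=[40 6 7 2 2 0 0 0]
t=9: x=[38.2192 7.2791 6.7174 2.2091 1.9492 0.0822 0.0000 0.0000] k=[41 5 6 4 2 3 0 0]
t=10: x=[39.1475 6.3723 5.8423 4.0160 2.1521 2.9132 0.1246 0.0000] k=[36 8 7 4 5 1 2 0]
t=11: x=[34.4341 8.9363 6.8765 4.1766 4.8692 1.2319 1.9502 0.0840] k=[30 8 4 3 9 2 5 4]
t=12: x=[28.6637 8.5810 4.0927 3.2933 8.5941 2.4624 5.0112 4.2278] k=[26 5 4 4 5 3 7 2]
t=13: x=[24.7161 5.7024 4.0132 4.0562 4.9503 3.3229 6.8670 2.3058] k=[23 5 8 3 3 0 6 2]
t=14: x=[21.8551 5.7418 7.6324 3.2130 2.9230 0.3697 5.7953 2.2639] k=[26 7 12 0 3 3 10 4]
t=15: x=[24.7957 7.8313 11.2547 0.6026 2.9230 3.3639 9.7862 4.4363] k=[26 7 11 5 7 0 13 4]
t=16: x=[24.7957 7.7918 10.5380 5.3408 6.7326 0.8214 12.4904 4.5614] k=[26 7 8 5 7 0 16 7]
t=17: x=[24.7957 7.6735 7.7916 5.2204 6.7326 0.9445 15.4301 7.6809] k=[26 9 11 7 6 1 16 10]
t=18: x=[24.8753 9.6075 10.6972 7.1470 5.9226 1.8473 15.5931 10.6610] k=[25 12 11 5 3 6 14 9]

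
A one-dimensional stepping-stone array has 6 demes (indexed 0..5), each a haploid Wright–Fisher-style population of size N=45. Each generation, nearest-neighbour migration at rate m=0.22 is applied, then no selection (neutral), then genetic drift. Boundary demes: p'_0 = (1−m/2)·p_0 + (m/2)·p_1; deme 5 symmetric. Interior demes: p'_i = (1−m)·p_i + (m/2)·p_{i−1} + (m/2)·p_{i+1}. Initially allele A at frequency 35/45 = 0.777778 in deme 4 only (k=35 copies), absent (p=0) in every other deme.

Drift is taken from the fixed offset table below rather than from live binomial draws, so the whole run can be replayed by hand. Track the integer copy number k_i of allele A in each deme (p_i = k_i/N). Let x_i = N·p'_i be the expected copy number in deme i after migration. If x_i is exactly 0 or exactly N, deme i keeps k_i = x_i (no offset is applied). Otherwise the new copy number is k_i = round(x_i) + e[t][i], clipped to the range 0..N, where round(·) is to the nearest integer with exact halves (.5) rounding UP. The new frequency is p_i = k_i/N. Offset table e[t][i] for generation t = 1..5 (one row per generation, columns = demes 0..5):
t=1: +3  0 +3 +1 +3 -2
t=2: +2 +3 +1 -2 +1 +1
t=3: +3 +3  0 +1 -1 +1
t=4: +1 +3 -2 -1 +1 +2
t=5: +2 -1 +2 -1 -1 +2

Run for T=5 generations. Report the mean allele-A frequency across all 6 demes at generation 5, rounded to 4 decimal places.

t=0: k=[0 0 0 0 35 0]
t=1: x=[0.0000 0.0000 0.0000 3.8500 27.3000 3.8500] k=[0 0 0 5 30 2]
t=2: x=[0.0000 0.0000 0.5500 7.2000 24.1700 5.0800] k=[0 0 2 5 25 6]
t=3: x=[0.0000 0.2200 2.1100 6.8700 20.7100 8.0900] k=[0 3 2 8 20 9]
t=4: x=[0.3300 2.5600 2.7700 8.6600 17.4700 10.2100] k=[1 6 1 8 18 12]
t=5: x=[1.5500 4.9000 2.3200 8.3300 16.2400 12.6600] k=[4 4 4 7 15 15]

0.1815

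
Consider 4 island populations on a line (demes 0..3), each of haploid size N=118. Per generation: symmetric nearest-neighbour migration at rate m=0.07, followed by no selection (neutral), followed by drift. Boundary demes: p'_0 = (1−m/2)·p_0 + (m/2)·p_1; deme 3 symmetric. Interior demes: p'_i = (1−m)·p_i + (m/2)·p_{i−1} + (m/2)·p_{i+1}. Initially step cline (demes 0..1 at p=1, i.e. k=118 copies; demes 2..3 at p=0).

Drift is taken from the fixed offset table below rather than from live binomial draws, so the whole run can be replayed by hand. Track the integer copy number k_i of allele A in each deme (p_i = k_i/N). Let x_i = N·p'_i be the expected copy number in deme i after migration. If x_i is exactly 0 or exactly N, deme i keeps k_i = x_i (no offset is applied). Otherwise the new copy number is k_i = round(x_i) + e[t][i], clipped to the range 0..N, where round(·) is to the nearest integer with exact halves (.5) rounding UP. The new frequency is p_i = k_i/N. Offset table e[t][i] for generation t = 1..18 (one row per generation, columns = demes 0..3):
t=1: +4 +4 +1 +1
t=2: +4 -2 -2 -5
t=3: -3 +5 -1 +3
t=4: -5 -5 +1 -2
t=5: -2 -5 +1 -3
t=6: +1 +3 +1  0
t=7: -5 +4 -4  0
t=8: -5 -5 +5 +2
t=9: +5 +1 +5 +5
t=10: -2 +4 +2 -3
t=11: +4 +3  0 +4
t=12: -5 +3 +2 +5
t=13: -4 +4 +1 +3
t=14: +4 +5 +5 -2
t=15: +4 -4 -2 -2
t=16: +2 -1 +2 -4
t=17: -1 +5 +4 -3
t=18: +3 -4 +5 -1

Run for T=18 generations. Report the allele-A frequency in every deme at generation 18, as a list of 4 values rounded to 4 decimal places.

[0.9153, 0.7712, 0.4915, 0.1441]

t=0: k=[118 118 0 0]
t=1: x=[118.0000 113.8700 4.1300 0.0000] k=[118 118 5 0]
t=2: x=[118.0000 114.0450 8.7800 0.1750] k=[118 112 7 0]
t=3: x=[117.7900 108.5350 10.4300 0.2450] k=[115 114 9 3]
t=4: x=[114.9650 110.3600 12.4650 3.2100] k=[110 105 13 1]
t=5: x=[109.8250 101.9550 15.8000 1.4200] k=[108 97 17 0]
t=6: x=[107.6150 94.5850 19.2050 0.5950] k=[109 98 20 1]
t=7: x=[108.6150 95.6550 22.0650 1.6650] k=[104 100 18 2]
t=8: x=[103.8600 97.2700 20.3100 2.5600] k=[99 92 25 5]
t=9: x=[98.7550 89.9000 26.6450 5.7000] k=[104 91 32 11]
t=10: x=[103.5450 89.3900 33.3300 11.7350] k=[102 93 35 9]
t=11: x=[101.6850 91.2850 36.1200 9.9100] k=[106 94 36 14]
t=12: x=[105.5800 92.3900 37.2600 14.7700] k=[101 95 39 20]
t=13: x=[100.7900 93.2500 40.2950 20.6650] k=[97 97 41 24]
t=14: x=[97.0000 95.0400 42.3650 24.5950] k=[101 100 47 23]
t=15: x=[100.9650 98.1800 48.0150 23.8400] k=[105 94 46 22]
t=16: x=[104.6150 92.7050 46.8400 22.8400] k=[107 92 49 19]
t=17: x=[106.4750 91.0200 49.4550 20.0500] k=[105 96 53 17]
t=18: x=[104.6850 94.8100 53.2450 18.2600] k=[108 91 58 17]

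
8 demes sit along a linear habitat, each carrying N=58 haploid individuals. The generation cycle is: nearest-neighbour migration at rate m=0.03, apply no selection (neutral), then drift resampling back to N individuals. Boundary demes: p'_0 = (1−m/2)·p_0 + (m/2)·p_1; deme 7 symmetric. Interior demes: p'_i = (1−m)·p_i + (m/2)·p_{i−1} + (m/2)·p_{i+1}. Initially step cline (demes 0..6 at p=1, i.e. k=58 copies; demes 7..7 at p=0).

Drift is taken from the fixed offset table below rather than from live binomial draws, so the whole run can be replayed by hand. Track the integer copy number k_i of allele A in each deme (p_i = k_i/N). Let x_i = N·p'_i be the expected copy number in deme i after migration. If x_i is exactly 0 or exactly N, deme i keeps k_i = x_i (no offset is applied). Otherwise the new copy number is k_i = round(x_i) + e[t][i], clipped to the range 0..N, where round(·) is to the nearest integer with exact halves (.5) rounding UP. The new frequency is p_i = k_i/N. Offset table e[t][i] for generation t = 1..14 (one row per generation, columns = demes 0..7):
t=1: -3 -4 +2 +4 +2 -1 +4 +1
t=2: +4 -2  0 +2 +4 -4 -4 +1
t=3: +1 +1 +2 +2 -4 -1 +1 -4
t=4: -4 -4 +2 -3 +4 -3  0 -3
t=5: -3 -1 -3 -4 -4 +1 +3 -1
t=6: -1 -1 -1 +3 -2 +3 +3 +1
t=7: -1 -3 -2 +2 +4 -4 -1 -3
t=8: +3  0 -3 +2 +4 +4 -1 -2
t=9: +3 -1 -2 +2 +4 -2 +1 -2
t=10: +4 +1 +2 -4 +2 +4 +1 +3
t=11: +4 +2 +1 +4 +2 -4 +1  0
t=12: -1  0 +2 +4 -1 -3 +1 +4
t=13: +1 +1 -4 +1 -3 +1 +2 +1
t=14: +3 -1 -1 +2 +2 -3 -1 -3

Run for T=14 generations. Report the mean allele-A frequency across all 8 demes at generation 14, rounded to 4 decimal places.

0.8578

t=0: k=[58 58 58 58 58 58 58 0]
t=1: x=[58.0000 58.0000 58.0000 58.0000 58.0000 58.0000 57.1300 0.8700] k=[58 58 58 58 58 58 58 2]
t=2: x=[58.0000 58.0000 58.0000 58.0000 58.0000 58.0000 57.1600 2.8400] k=[58 58 58 58 58 58 53 4]
t=3: x=[58.0000 58.0000 58.0000 58.0000 58.0000 57.9250 52.3400 4.7350] k=[58 58 58 58 58 57 53 1]
t=4: x=[58.0000 58.0000 58.0000 58.0000 57.9850 56.9550 52.2800 1.7800] k=[58 58 58 58 58 54 52 0]
t=5: x=[58.0000 58.0000 58.0000 58.0000 57.9400 54.0300 51.2500 0.7800] k=[58 58 58 58 54 55 54 0]
t=6: x=[58.0000 58.0000 58.0000 57.9400 54.0750 54.9700 53.2050 0.8100] k=[58 58 58 58 52 58 56 2]
t=7: x=[58.0000 58.0000 58.0000 57.9100 52.1800 57.8800 55.2200 2.8100] k=[58 58 58 58 56 54 54 0]
t=8: x=[58.0000 58.0000 58.0000 57.9700 56.0000 54.0300 53.1900 0.8100] k=[58 58 58 58 58 58 52 0]
t=9: x=[58.0000 58.0000 58.0000 58.0000 58.0000 57.9100 51.3100 0.7800] k=[58 58 58 58 58 56 52 0]
t=10: x=[58.0000 58.0000 58.0000 58.0000 57.9700 55.9700 51.2800 0.7800] k=[58 58 58 58 58 58 52 4]
t=11: x=[58.0000 58.0000 58.0000 58.0000 58.0000 57.9100 51.3700 4.7200] k=[58 58 58 58 58 54 52 5]
t=12: x=[58.0000 58.0000 58.0000 58.0000 57.9400 54.0300 51.3250 5.7050] k=[58 58 58 58 57 51 52 10]
t=13: x=[58.0000 58.0000 58.0000 57.9850 56.9250 51.1050 51.3550 10.6300] k=[58 58 58 58 54 52 53 12]
t=14: x=[58.0000 58.0000 58.0000 57.9400 54.0300 52.0450 52.3700 12.6150] k=[58 58 58 58 56 49 51 10]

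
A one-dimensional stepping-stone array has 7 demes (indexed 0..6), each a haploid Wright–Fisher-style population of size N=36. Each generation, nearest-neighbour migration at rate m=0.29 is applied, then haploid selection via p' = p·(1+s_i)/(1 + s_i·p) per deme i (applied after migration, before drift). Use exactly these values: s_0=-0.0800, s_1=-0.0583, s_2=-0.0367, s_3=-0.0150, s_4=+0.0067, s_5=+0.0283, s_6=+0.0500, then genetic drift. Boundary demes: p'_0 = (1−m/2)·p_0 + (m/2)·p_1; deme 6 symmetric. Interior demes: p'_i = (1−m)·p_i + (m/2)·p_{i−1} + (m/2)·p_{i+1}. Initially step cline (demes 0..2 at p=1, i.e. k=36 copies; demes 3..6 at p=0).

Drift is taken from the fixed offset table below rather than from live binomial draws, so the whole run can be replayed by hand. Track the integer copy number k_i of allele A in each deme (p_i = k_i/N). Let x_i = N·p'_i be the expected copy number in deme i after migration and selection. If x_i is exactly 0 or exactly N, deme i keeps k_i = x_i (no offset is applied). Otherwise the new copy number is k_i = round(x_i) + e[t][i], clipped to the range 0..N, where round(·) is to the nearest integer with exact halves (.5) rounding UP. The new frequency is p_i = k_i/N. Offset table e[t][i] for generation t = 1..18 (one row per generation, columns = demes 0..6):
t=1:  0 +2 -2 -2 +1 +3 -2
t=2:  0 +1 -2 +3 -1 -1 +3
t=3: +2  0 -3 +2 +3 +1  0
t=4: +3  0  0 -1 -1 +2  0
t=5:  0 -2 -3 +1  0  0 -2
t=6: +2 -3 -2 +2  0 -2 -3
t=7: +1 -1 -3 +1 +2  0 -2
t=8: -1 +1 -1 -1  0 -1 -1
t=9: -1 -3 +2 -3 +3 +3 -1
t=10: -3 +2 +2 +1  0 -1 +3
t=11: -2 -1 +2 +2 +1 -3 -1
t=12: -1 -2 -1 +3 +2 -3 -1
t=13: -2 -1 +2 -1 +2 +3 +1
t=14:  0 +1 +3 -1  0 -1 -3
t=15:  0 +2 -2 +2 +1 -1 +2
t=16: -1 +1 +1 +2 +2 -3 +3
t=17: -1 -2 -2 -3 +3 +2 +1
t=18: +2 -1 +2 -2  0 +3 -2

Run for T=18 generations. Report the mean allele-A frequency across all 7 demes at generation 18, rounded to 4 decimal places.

t=0: k=[36 36 36 0 0 0 0]
t=1: x=[36.0000 36.0000 30.6109 5.1529 0.0000 0.0000 0.0000] k=[36 36 29 3 0 0 0]
t=2: x=[36.0000 34.9240 25.9768 6.2565 0.4379 0.0000 0.0000] k=[36 36 24 9 0 0 0]
t=3: x=[36.0000 34.1578 23.2589 9.7621 1.3134 0.0000 0.0000] k=[36 34 20 12 4 0 0]
t=4: x=[35.6850 32.0538 20.5411 11.8794 4.6068 0.5961 0.0000] k=[36 32 21 11 4 3 0]
t=5: x=[35.3704 30.7201 20.8177 11.3174 4.8982 2.7808 0.4565] k=[35 29 18 12 5 3 0]
t=6: x=[33.9765 27.9043 18.3888 11.7351 5.7572 2.9292 0.4565] k=[36 25 16 14 6 1 0]
t=7: x=[34.2730 24.8326 16.6799 13.0042 6.4704 1.6227 0.1522] k=[35 24 14 14 8 2 0]
t=8: x=[33.1969 23.6626 15.1211 13.0042 8.0416 2.6476 0.3044] k=[32 25 14 12 8 2 0]
t=9: x=[30.6142 23.9432 14.9770 11.5909 7.7505 2.6476 0.3044] k=[30 21 17 9 11 6 0]
t=10: x=[28.1975 21.2045 16.0867 10.3383 10.0333 5.9931 0.9124] k=[25 23 18 11 10 5 4]
t=11: x=[24.0540 22.0554 17.3737 11.7501 9.4665 5.7129 4.3273] k=[22 21 19 14 10 3 3]
t=12: x=[21.1330 20.3256 18.2287 14.0154 9.6120 4.1156 3.1369] k=[20 18 17 17 12 1 2]
t=13: x=[18.9638 17.6045 16.8096 16.1403 11.1814 2.8115 1.9427] k=[17 17 19 15 13 6 3]
t=14: x=[16.2540 16.7510 17.7935 15.1572 12.3291 6.7314 3.5896] k=[16 18 21 14 12 6 1]
t=15: x=[15.5497 17.6045 19.2155 14.5937 11.4721 6.2885 1.8069] k=[16 20 17 17 12 5 4]
t=16: x=[15.8371 18.4453 17.0991 16.1403 11.7628 6.0084 4.3273] k=[15 19 18 18 14 3 7]
t=17: x=[14.8477 17.7344 17.8085 17.2842 13.0405 5.2999 6.6814] k=[14 16 16 14 16 7 8]
t=18: x=[13.5780 15.1803 15.3798 14.4491 14.4627 8.6318 8.1587] k=[16 14 17 12 14 12 6]

0.3611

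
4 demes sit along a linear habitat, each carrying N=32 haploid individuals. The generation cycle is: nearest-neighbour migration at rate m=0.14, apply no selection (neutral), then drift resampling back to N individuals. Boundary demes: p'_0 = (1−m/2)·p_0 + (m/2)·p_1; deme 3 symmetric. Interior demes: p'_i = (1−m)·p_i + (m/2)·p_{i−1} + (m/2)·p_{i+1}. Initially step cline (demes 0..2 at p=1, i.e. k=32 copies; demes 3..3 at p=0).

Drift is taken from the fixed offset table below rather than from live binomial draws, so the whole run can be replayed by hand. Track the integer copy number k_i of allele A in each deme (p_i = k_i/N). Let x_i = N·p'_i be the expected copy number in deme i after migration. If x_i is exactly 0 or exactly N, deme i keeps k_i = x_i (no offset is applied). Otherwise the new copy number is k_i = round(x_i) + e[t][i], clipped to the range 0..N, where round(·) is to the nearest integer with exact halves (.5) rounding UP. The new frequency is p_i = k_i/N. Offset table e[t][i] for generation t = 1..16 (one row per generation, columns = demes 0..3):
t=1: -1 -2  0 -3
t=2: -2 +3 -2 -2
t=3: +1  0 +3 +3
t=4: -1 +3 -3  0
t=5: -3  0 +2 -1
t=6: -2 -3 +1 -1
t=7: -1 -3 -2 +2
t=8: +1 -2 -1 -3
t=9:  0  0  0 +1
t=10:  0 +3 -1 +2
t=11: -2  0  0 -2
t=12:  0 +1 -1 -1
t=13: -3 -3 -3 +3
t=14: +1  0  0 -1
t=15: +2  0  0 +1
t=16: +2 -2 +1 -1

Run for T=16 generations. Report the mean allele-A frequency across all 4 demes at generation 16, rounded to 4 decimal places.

t=0: k=[32 32 32 0]
t=1: x=[32.0000 32.0000 29.7600 2.2400] k=[32 32 30 0]
t=2: x=[32.0000 31.8600 28.0400 2.1000] k=[32 32 26 0]
t=3: x=[32.0000 31.5800 24.6000 1.8200] k=[32 32 28 5]
t=4: x=[32.0000 31.7200 26.6700 6.6100] k=[32 32 24 7]
t=5: x=[32.0000 31.4400 23.3700 8.1900] k=[32 31 25 7]
t=6: x=[31.9300 30.6500 24.1600 8.2600] k=[30 28 25 7]
t=7: x=[29.8600 27.9300 23.9500 8.2600] k=[29 25 22 10]
t=8: x=[28.7200 25.0700 21.3700 10.8400] k=[30 23 20 8]
t=9: x=[29.5100 23.2800 19.3700 8.8400] k=[30 23 19 10]
t=10: x=[29.5100 23.2100 18.6500 10.6300] k=[30 26 18 13]
t=11: x=[29.7200 25.7200 18.2100 13.3500] k=[28 26 18 11]
t=12: x=[27.8600 25.5800 18.0700 11.4900] k=[28 27 17 10]
t=13: x=[27.9300 26.3700 17.2100 10.4900] k=[25 23 14 13]
t=14: x=[24.8600 22.5100 14.5600 13.0700] k=[26 23 15 12]
t=15: x=[25.7900 22.6500 15.3500 12.2100] k=[28 23 15 13]
t=16: x=[27.6500 22.7900 15.4200 13.1400] k=[30 21 16 12]

0.6172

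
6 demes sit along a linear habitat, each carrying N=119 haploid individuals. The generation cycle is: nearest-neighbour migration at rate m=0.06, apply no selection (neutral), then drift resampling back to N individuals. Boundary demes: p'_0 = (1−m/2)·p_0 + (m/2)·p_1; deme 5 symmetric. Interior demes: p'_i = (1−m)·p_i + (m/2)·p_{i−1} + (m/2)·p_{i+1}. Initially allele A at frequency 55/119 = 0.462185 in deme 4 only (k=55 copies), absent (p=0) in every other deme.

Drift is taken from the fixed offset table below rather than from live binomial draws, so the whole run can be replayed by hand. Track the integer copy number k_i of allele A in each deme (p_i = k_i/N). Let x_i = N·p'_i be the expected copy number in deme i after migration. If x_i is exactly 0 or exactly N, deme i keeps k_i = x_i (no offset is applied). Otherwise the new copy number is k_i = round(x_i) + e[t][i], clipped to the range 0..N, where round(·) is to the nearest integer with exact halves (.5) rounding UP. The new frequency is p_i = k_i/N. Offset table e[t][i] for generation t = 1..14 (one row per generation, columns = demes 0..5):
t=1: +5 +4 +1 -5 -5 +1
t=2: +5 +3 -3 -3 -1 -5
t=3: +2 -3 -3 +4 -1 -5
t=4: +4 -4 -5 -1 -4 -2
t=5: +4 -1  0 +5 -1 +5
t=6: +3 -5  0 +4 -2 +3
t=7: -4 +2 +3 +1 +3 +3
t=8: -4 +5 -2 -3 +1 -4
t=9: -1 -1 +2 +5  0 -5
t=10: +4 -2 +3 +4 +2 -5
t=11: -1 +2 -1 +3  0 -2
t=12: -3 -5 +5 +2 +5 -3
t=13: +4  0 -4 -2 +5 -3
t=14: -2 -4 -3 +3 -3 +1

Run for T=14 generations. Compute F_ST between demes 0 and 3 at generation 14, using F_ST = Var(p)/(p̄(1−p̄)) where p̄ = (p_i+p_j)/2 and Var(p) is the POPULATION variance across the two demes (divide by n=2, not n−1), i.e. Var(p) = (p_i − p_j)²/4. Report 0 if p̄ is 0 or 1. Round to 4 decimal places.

0.1280

t=0: k=[0 0 0 0 55 0]
t=1: x=[0.0000 0.0000 0.0000 1.6500 51.7000 1.6500] k=[0 0 0 0 47 3]
t=2: x=[0.0000 0.0000 0.0000 1.4100 44.2700 4.3200] k=[0 0 0 0 43 0]
t=3: x=[0.0000 0.0000 0.0000 1.2900 40.4200 1.2900] k=[0 0 0 5 39 0]
t=4: x=[0.0000 0.0000 0.1500 5.8700 36.8100 1.1700] k=[0 0 0 5 33 0]
t=5: x=[0.0000 0.0000 0.1500 5.6900 31.1700 0.9900] k=[0 0 0 11 30 6]
t=6: x=[0.0000 0.0000 0.3300 11.2400 28.7100 6.7200] k=[0 0 0 15 27 10]
t=7: x=[0.0000 0.0000 0.4500 14.9100 26.1300 10.5100] k=[0 0 3 16 29 14]
t=8: x=[0.0000 0.0900 3.3000 16.0000 28.1600 14.4500] k=[0 5 1 13 29 10]
t=9: x=[0.1500 4.7300 1.4800 13.1200 27.9500 10.5700] k=[0 4 3 18 28 6]
t=10: x=[0.1200 3.8500 3.4800 17.8500 27.0400 6.6600] k=[4 2 6 22 29 2]
t=11: x=[3.9400 2.1800 6.3600 21.7300 27.9800 2.8100] k=[3 4 5 25 28 1]
t=12: x=[3.0300 4.0000 5.5700 24.4900 27.1000 1.8100] k=[0 0 11 26 32 0]
t=13: x=[0.0000 0.3300 11.1200 25.7300 30.8600 0.9600] k=[0 0 7 24 36 0]
t=14: x=[0.0000 0.2100 7.3000 23.8500 34.5600 1.0800] k=[0 0 4 27 32 2]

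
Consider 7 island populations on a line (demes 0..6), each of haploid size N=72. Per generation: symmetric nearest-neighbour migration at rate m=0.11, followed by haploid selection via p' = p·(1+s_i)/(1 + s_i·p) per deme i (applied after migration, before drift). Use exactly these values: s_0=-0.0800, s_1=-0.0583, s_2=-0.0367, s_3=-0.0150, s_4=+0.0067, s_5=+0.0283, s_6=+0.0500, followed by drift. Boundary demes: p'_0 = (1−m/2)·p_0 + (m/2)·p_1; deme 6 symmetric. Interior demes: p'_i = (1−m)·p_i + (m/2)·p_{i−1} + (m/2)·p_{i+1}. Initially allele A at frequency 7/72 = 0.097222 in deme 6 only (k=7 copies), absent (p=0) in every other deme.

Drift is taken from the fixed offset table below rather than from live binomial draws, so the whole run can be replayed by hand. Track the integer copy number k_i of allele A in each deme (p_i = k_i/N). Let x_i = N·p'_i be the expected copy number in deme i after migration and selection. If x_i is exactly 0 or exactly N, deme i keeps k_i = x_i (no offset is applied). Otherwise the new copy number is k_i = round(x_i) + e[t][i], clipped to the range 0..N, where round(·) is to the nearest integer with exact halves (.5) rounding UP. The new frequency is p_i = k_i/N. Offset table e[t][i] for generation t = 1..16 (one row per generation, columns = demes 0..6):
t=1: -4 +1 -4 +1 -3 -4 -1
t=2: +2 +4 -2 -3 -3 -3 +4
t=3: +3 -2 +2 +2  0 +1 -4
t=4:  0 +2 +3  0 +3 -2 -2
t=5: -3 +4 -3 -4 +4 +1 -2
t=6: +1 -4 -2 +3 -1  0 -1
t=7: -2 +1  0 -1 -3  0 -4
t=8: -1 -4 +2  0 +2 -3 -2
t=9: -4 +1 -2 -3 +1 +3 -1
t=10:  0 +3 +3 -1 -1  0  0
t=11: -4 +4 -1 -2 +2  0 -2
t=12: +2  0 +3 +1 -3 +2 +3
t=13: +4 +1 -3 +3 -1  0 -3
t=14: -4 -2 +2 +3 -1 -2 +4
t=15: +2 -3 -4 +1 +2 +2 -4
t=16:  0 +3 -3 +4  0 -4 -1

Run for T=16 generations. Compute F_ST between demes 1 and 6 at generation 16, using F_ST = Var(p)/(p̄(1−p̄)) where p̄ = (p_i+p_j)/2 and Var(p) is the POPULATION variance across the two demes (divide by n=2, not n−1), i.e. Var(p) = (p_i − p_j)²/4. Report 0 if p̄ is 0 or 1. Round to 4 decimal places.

t=0: k=[0 0 0 0 0 0 7]
t=1: x=[0.0000 0.0000 0.0000 0.0000 0.0000 0.3958 6.9140] k=[0 0 0 0 0 0 6]
t=2: x=[0.0000 0.0000 0.0000 0.0000 0.0000 0.3393 5.9302] k=[0 0 0 0 0 0 10]
t=3: x=[0.0000 0.0000 0.0000 0.0000 0.0000 0.5654 9.8578] k=[0 0 0 0 0 2 6]
t=4: x=[0.0000 0.0000 0.0000 0.0000 0.1107 2.1679 6.0447] k=[0 0 0 0 3 0 4]
t=5: x=[0.0000 0.0000 0.0000 0.1625 2.6872 0.3958 3.9586] k=[0 0 0 0 7 1 2]
t=6: x=[0.0000 0.0000 0.0000 0.3793 6.3234 1.4234 2.0395] k=[0 0 0 3 5 1 1]
t=7: x=[0.0000 0.0000 0.1590 2.9026 4.6992 1.2539 1.0493] k=[0 0 0 2 2 1 0]
t=8: x=[0.0000 0.0000 0.1060 1.8624 1.9577 1.0279 0.0577] k=[0 0 2 2 4 0 0]
t=9: x=[0.0000 0.1036 1.8224 2.0793 3.6933 0.2262 0.0000] k=[0 1 0 0 5 3 0]
t=10: x=[0.0506 0.8387 0.0530 0.2709 4.6439 3.0248 0.1732] k=[0 4 3 0 4 3 0]
t=11: x=[0.2024 3.5184 2.7880 0.3793 3.7487 2.9684 0.1732] k=[0 8 2 0 6 3 0]
t=12: x=[0.4050 6.8486 2.1409 0.4334 5.5390 3.0813 0.1732] k=[2 7 5 1 3 5 3]
t=13: x=[2.0983 6.2629 4.7223 1.3104 3.0193 4.9061 3.2585] k=[6 7 2 4 2 5 0]
t=14: x=[5.6083 6.3152 2.3003 3.7262 2.2898 4.6807 0.2887] k=[2 4 4 7 1 3 4]
t=15: x=[1.9458 3.6748 4.0207 6.4161 1.4495 3.0248 4.1309] k=[4 1 0 7 3 5 0]
t=16: x=[3.5433 1.0462 0.4239 6.3075 3.3513 4.7370 0.2887] k=[4 4 0 10 3 1 0]

0.0286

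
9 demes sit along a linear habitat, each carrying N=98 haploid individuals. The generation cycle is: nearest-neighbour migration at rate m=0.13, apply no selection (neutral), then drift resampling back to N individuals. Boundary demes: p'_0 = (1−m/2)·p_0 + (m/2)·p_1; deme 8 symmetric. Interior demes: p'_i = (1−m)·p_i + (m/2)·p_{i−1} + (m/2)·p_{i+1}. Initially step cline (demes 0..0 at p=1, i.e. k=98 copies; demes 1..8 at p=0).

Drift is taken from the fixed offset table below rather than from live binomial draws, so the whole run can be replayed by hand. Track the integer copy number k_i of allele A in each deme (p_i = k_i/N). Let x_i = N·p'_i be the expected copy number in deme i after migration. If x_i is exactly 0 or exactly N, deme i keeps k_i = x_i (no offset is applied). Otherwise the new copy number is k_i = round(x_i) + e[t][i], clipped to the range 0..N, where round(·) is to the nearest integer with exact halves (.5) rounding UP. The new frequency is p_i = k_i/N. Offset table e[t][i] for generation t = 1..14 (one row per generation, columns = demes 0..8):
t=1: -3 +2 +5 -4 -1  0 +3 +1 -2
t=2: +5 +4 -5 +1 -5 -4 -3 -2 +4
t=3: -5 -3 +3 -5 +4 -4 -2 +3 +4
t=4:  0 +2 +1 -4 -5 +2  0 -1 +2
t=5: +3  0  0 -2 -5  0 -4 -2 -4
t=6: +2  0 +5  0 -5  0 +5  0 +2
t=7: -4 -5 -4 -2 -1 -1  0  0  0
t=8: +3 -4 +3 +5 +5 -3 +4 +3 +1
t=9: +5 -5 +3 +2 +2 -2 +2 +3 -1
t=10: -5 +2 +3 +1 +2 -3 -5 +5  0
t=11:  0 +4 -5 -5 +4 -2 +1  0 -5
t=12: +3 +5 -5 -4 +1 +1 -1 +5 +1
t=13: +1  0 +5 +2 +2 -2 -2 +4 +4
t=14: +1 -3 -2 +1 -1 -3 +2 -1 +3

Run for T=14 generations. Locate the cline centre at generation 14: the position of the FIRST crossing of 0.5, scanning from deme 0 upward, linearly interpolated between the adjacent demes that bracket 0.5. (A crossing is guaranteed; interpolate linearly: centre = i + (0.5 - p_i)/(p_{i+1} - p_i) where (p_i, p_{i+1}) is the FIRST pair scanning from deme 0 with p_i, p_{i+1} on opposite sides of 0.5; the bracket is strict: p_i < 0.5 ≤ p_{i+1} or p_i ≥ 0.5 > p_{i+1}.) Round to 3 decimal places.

t=0: k=[98 0 0 0 0 0 0 0 0]
t=1: x=[91.6300 6.3700 0.0000 0.0000 0.0000 0.0000 0.0000 0.0000 0.0000] k=[89 8 0 0 0 0 0 0 0]
t=2: x=[83.7350 12.7450 0.5200 0.0000 0.0000 0.0000 0.0000 0.0000 0.0000] k=[89 17 0 0 0 0 0 0 0]
t=3: x=[84.3200 20.5750 1.1050 0.0000 0.0000 0.0000 0.0000 0.0000 0.0000] k=[79 18 4 0 0 0 0 0 0]
t=4: x=[75.0350 21.0550 4.6500 0.2600 0.0000 0.0000 0.0000 0.0000 0.0000] k=[75 23 6 0 0 0 0 0 0]
t=5: x=[71.6200 25.2750 6.7150 0.3900 0.0000 0.0000 0.0000 0.0000 0.0000] k=[75 25 7 0 0 0 0 0 0]
t=6: x=[71.7500 27.0800 7.7150 0.4550 0.0000 0.0000 0.0000 0.0000 0.0000] k=[74 27 13 0 0 0 0 0 0]
t=7: x=[70.9450 29.1450 13.0650 0.8450 0.0000 0.0000 0.0000 0.0000 0.0000] k=[67 24 9 0 0 0 0 0 0]
t=8: x=[64.2050 25.8200 9.3900 0.5850 0.0000 0.0000 0.0000 0.0000 0.0000] k=[67 22 12 6 0 0 0 0 0]
t=9: x=[64.0750 24.2750 12.2600 6.0000 0.3900 0.0000 0.0000 0.0000 0.0000] k=[69 19 15 8 2 0 0 0 0]
t=10: x=[65.7500 21.9900 14.8050 8.0650 2.2600 0.1300 0.0000 0.0000 0.0000] k=[61 24 18 9 4 0 0 0 0]
t=11: x=[58.5950 26.0150 17.8050 9.2600 4.0650 0.2600 0.0000 0.0000 0.0000] k=[59 30 13 4 8 0 0 0 0]
t=12: x=[57.1150 30.7800 13.5200 4.8450 7.2200 0.5200 0.0000 0.0000 0.0000] k=[60 36 9 1 8 2 0 0 0]
t=13: x=[58.4400 35.8050 10.2350 1.9750 7.1550 2.2600 0.1300 0.0000 0.0000] k=[59 36 15 4 9 0 0 0 0]
t=14: x=[57.5050 36.1300 15.6500 5.0400 8.0900 0.5850 0.0000 0.0000 0.0000] k=[59 33 14 6 7 0 0 0 0]

0.385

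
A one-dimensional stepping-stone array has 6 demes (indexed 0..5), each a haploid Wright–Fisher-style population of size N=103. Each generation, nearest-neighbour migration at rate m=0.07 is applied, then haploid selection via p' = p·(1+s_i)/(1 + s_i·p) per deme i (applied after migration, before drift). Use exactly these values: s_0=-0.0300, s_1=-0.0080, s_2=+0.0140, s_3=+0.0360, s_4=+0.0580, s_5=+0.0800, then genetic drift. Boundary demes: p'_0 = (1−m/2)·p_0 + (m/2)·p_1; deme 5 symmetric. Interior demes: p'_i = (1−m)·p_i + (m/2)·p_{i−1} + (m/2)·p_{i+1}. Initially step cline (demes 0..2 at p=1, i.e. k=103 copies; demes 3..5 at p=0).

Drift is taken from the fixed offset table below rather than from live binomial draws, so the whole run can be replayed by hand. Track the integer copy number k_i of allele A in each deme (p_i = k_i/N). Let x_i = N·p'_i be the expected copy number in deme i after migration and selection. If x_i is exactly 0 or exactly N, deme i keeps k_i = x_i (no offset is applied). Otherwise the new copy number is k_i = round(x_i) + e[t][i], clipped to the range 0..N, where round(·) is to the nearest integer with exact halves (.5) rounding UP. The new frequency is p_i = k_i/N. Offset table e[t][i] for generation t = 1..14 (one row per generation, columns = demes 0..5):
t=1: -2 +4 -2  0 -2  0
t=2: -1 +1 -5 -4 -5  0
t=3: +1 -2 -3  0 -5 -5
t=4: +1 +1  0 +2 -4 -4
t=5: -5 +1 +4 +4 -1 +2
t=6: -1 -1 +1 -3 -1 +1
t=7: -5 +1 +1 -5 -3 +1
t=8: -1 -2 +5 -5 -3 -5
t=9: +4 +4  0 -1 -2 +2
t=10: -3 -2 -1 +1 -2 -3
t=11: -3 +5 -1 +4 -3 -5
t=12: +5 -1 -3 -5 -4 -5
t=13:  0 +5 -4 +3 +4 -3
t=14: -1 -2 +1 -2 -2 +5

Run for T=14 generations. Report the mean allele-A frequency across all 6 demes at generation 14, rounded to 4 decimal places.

t=0: k=[103 103 103 0 0 0]
t=1: x=[103.0000 103.0000 99.4431 3.7301 0.0000 0.0000] k=[103 103 97 4 0 0]
t=2: x=[103.0000 102.7883 94.0691 7.3529 0.1481 0.0000] k=[103 103 89 3 0 0]
t=3: x=[103.0000 102.5061 86.6719 6.1050 0.1111 0.0000] k=[103 101 84 6 0 0]
t=4: x=[102.9278 100.4551 82.0976 8.8005 0.2222 0.0000] k=[103 101 82 11 0 0]
t=5: x=[102.9278 100.3846 80.4260 13.5097 0.4072 0.0000] k=[98 101 84 18 0 0]
t=6: x=[97.9610 100.2788 82.5141 20.2492 0.6663 0.0000] k=[97 99 84 17 0 0]
t=7: x=[96.8975 98.3696 82.4100 19.2985 0.6293 0.0000] k=[92 99 83 14 0 0]
t=8: x=[91.9481 98.1581 81.3834 16.4070 0.5183 0.0000] k=[91 96 86 11 0 0]
t=9: x=[90.8524 95.4188 83.9419 13.6535 0.4072 0.0000] k=[95 99 84 13 0 0]
t=10: x=[94.9160 98.2991 82.2711 15.4897 0.4813 0.0000] k=[92 96 81 16 0 0]
t=11: x=[91.8405 95.2778 79.5031 18.2398 0.5923 0.0000] k=[89 100 79 22 0 0]
t=12: x=[89.0211 98.8481 78.0041 23.8674 0.8143 0.0000] k=[94 98 75 19 0 0]
t=13: x=[93.8902 97.0098 74.1347 20.8775 0.7033 0.0000] k=[94 102 70 24 5 0]
t=14: x=[94.0338 100.5811 69.8235 25.6197 5.7905 0.1890] k=[93 99 71 24 4 5]

0.4790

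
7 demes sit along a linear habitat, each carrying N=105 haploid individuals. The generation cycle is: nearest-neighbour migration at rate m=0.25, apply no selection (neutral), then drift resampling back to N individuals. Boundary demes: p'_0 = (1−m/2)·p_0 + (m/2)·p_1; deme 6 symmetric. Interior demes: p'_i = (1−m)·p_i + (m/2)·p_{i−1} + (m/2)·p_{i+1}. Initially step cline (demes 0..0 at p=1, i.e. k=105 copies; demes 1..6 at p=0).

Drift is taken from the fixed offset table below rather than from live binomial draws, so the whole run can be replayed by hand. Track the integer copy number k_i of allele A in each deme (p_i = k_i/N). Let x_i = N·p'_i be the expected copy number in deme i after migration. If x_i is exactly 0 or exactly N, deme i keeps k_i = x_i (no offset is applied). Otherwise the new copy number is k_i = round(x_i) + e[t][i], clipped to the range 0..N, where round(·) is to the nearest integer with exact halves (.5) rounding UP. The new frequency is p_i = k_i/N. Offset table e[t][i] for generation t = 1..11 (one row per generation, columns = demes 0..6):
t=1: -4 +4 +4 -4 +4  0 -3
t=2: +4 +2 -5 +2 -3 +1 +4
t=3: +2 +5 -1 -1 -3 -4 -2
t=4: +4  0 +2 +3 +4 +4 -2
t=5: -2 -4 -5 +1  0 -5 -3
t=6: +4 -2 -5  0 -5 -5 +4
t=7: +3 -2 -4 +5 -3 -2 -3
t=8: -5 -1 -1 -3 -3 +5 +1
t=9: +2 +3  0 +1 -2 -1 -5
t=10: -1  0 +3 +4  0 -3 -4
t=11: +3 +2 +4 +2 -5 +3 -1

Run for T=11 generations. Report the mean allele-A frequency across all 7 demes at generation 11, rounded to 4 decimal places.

t=0: k=[105 0 0 0 0 0 0]
t=1: x=[91.8750 13.1250 0.0000 0.0000 0.0000 0.0000 0.0000] k=[88 17 0 0 0 0 0]
t=2: x=[79.1250 23.7500 2.1250 0.0000 0.0000 0.0000 0.0000] k=[83 26 0 0 0 0 0]
t=3: x=[75.8750 29.8750 3.2500 0.0000 0.0000 0.0000 0.0000] k=[78 35 2 0 0 0 0]
t=4: x=[72.6250 36.2500 5.8750 0.2500 0.0000 0.0000 0.0000] k=[77 36 8 3 0 0 0]
t=5: x=[71.8750 37.6250 10.8750 3.2500 0.3750 0.0000 0.0000] k=[70 34 6 4 0 0 0]
t=6: x=[65.5000 35.0000 9.2500 3.7500 0.5000 0.0000 0.0000] k=[70 33 4 4 0 0 0]
t=7: x=[65.3750 34.0000 7.6250 3.5000 0.5000 0.0000 0.0000] k=[68 32 4 9 0 0 0]
t=8: x=[63.5000 33.0000 8.1250 7.2500 1.1250 0.0000 0.0000] k=[59 32 7 4 0 0 0]
t=9: x=[55.6250 32.2500 9.7500 3.8750 0.5000 0.0000 0.0000] k=[58 35 10 5 0 0 0]
t=10: x=[55.1250 34.7500 12.5000 5.0000 0.6250 0.0000 0.0000] k=[54 35 16 9 1 0 0]
t=11: x=[51.6250 35.0000 17.5000 8.8750 1.8750 0.1250 0.0000] k=[55 37 22 11 0 3 0]

0.1741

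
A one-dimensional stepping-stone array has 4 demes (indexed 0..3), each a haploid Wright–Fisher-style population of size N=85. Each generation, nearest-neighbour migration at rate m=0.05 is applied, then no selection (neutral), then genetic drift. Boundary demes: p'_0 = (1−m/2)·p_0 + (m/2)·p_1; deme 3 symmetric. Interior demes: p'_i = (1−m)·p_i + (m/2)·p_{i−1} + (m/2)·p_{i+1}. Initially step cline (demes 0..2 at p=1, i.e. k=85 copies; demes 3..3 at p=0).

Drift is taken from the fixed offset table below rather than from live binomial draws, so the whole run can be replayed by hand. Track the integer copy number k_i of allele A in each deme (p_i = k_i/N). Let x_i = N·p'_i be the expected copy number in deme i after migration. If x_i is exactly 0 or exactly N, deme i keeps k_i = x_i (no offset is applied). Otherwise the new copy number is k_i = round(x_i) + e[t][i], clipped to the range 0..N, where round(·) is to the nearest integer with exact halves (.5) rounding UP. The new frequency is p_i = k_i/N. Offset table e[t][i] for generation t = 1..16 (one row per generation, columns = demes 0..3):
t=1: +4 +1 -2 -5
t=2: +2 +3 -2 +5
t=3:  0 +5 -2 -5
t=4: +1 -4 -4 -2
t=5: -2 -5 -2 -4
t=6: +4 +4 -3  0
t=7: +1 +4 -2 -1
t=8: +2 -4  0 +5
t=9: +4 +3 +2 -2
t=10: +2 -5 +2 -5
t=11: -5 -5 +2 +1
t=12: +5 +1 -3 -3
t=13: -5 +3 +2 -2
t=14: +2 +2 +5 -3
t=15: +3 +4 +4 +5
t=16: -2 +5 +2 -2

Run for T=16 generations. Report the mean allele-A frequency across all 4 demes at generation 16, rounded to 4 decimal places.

0.7059

t=0: k=[85 85 85 0]
t=1: x=[85.0000 85.0000 82.8750 2.1250] k=[85 85 81 0]
t=2: x=[85.0000 84.9000 79.0750 2.0250] k=[85 85 77 7]
t=3: x=[85.0000 84.8000 75.4500 8.7500] k=[85 85 73 4]
t=4: x=[85.0000 84.7000 71.5750 5.7250] k=[85 81 68 4]
t=5: x=[84.9000 80.7750 66.7250 5.6000] k=[83 76 65 2]
t=6: x=[82.8250 75.9000 63.7000 3.5750] k=[85 80 61 4]
t=7: x=[84.8750 79.6500 60.0500 5.4250] k=[85 84 58 4]
t=8: x=[84.9750 83.3750 57.3000 5.3500] k=[85 79 57 10]
t=9: x=[84.8500 78.6000 56.3750 11.1750] k=[85 82 58 9]
t=10: x=[84.9250 81.4750 57.3750 10.2250] k=[85 76 59 5]
t=11: x=[84.7750 75.8000 58.0750 6.3500] k=[80 71 60 7]
t=12: x=[79.7750 70.9500 58.9500 8.3250] k=[85 72 56 5]
t=13: x=[84.6750 71.9250 55.1250 6.2750] k=[80 75 57 4]
t=14: x=[79.8750 74.6750 56.1250 5.3250] k=[82 77 61 2]
t=15: x=[81.8750 76.7250 59.9250 3.4750] k=[85 81 64 8]
t=16: x=[84.9000 80.6750 63.0250 9.4000] k=[83 85 65 7]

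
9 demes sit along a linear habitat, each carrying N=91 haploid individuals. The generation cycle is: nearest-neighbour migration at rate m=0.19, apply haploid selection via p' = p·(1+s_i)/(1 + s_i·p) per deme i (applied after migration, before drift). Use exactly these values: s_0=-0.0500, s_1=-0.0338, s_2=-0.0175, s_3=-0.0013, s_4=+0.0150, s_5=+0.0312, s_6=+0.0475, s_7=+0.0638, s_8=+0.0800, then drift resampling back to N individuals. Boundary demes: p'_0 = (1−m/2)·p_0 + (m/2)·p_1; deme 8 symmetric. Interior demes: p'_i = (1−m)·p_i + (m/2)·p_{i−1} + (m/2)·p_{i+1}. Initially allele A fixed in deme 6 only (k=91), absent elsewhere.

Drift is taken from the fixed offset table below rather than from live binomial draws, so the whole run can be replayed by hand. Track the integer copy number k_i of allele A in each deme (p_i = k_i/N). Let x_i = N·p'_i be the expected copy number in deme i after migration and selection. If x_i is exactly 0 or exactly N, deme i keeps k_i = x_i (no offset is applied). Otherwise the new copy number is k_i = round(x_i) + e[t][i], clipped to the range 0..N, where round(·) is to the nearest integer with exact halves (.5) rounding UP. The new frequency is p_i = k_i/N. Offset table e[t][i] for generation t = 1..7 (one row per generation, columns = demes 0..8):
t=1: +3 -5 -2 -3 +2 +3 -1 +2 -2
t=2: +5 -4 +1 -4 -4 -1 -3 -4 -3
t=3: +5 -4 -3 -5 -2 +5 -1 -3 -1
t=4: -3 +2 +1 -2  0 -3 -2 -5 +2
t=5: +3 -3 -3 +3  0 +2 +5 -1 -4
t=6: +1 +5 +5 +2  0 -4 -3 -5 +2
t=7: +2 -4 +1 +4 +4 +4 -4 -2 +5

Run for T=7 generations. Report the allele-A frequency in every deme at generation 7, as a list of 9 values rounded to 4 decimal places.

t=0: k=[0 0 0 0 0 0 91 0 0]
t=1: x=[0.0000 0.0000 0.0000 0.0000 0.0000 8.8884 74.3506 9.1411 0.0000] k=[0 0 0 0 0 12 73 11 0]
t=2: x=[0.0000 0.0000 0.0000 0.0000 1.1569 17.0771 62.2356 16.6707 1.1276] k=[0 0 0 0 0 16 59 13 0]
t=3: x=[0.0000 0.0000 0.0000 0.0000 1.5424 19.0231 51.5849 16.9724 1.3324] k=[0 0 0 0 0 24 51 14 0]
t=4: x=[0.0000 0.0000 0.0000 0.0000 2.3133 24.8359 45.9757 17.0244 1.4347] k=[0 0 0 0 2 22 44 12 3]
t=5: x=[0.0000 0.0000 0.0000 0.1898 3.7633 22.7096 39.9066 14.9414 4.1493] k=[0 0 0 3 4 25 45 14 0]
t=6: x=[0.0000 0.0000 0.2800 2.8065 5.9827 25.4646 41.1988 16.4314 1.4347] k=[0 0 5 5 6 21 38 11 3]
t=7: x=[0.0000 0.4590 4.4497 5.0887 7.4310 21.6935 34.8119 13.5008 4.0474] k=[0 0 5 9 11 26 31 12 9]

[0.0000, 0.0000, 0.0549, 0.0989, 0.1209, 0.2857, 0.3407, 0.1319, 0.0989]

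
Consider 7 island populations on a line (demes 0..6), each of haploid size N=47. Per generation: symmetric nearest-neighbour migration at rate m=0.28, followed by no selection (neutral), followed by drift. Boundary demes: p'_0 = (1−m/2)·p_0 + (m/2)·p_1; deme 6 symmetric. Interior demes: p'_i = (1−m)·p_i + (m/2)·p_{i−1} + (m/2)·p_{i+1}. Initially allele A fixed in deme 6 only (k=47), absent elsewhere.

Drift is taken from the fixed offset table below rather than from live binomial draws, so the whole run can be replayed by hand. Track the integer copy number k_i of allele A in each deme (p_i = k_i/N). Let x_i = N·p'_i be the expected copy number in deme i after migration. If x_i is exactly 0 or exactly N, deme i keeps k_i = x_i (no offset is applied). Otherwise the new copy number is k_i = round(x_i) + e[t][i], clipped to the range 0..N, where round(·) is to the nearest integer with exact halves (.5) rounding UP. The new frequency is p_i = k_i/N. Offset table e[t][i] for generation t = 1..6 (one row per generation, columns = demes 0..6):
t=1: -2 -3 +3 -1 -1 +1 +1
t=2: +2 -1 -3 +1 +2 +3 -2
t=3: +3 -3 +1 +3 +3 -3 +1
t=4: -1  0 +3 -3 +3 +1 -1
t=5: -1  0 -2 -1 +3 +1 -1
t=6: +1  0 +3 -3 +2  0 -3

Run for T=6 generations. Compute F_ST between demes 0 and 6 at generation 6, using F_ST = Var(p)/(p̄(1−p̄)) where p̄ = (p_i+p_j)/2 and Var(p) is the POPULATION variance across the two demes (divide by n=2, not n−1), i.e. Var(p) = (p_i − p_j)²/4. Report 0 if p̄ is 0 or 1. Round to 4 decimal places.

0.2877

t=0: k=[0 0 0 0 0 0 47]
t=1: x=[0.0000 0.0000 0.0000 0.0000 0.0000 6.5800 40.4200] k=[0 0 0 0 0 8 41]
t=2: x=[0.0000 0.0000 0.0000 0.0000 1.1200 11.5000 36.3800] k=[0 0 0 0 3 15 34]
t=3: x=[0.0000 0.0000 0.0000 0.4200 4.2600 15.9800 31.3400] k=[0 0 0 3 7 13 32]
t=4: x=[0.0000 0.0000 0.4200 3.1400 7.2800 14.8200 29.3400] k=[0 0 3 0 10 16 28]
t=5: x=[0.0000 0.4200 2.1600 1.8200 9.4400 16.8400 26.3200] k=[0 0 0 1 12 18 25]
t=6: x=[0.0000 0.0000 0.1400 2.4000 11.3000 18.1400 24.0200] k=[0 0 3 0 13 18 21]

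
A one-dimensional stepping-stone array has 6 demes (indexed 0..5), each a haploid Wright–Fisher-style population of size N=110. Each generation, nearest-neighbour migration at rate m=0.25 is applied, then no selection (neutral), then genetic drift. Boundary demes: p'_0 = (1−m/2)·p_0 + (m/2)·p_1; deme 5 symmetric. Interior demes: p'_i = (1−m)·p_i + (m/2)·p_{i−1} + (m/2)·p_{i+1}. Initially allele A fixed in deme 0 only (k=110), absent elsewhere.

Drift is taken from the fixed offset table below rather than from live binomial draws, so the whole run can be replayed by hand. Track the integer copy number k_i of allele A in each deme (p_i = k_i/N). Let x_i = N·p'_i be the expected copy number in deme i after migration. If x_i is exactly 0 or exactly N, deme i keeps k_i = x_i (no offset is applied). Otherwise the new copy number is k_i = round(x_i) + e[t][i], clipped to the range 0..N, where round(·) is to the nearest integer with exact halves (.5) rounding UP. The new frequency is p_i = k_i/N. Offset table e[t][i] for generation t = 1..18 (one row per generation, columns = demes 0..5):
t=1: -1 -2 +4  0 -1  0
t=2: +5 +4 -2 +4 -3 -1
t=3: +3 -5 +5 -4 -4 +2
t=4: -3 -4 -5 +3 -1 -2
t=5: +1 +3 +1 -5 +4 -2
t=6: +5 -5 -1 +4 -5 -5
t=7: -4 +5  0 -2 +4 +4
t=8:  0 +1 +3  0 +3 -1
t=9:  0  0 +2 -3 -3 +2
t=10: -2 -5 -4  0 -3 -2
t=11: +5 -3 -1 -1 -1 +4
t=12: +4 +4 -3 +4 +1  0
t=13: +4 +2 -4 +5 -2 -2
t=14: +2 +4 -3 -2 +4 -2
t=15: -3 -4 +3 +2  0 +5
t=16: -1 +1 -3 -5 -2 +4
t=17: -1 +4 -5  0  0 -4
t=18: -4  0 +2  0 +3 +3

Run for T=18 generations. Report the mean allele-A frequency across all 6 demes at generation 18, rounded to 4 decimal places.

t=0: k=[110 0 0 0 0 0]
t=1: x=[96.2500 13.7500 0.0000 0.0000 0.0000 0.0000] k=[95 12 0 0 0 0]
t=2: x=[84.6250 20.8750 1.5000 0.0000 0.0000 0.0000] k=[90 25 0 0 0 0]
t=3: x=[81.8750 30.0000 3.1250 0.0000 0.0000 0.0000] k=[85 25 8 0 0 0]
t=4: x=[77.5000 30.3750 9.1250 1.0000 0.0000 0.0000] k=[75 26 4 4 0 0]
t=5: x=[68.8750 29.3750 6.7500 3.5000 0.5000 0.0000] k=[70 32 8 0 5 0]
t=6: x=[65.2500 33.7500 10.0000 1.6250 3.7500 0.6250] k=[70 29 9 6 0 0]
t=7: x=[64.8750 31.6250 11.1250 5.6250 0.7500 0.0000] k=[61 37 11 4 5 0]
t=8: x=[58.0000 36.7500 13.3750 5.0000 4.2500 0.6250] k=[58 38 16 5 7 0]
t=9: x=[55.5000 37.7500 17.3750 6.6250 5.8750 0.8750] k=[56 38 19 4 3 3]
t=10: x=[53.7500 37.8750 19.5000 5.7500 3.1250 3.0000] k=[52 33 16 6 0 1]
t=11: x=[49.6250 33.2500 16.8750 6.5000 0.8750 0.8750] k=[55 30 16 6 0 5]
t=12: x=[51.8750 31.3750 16.5000 6.5000 1.3750 4.3750] k=[56 35 14 11 2 4]
t=13: x=[53.3750 35.0000 16.2500 10.2500 3.3750 3.7500] k=[57 37 12 15 1 2]
t=14: x=[54.5000 36.3750 15.5000 12.8750 2.8750 1.8750] k=[57 40 13 11 7 0]
t=15: x=[54.8750 38.7500 16.1250 10.7500 6.6250 0.8750] k=[52 35 19 13 7 6]
t=16: x=[49.8750 35.1250 20.2500 13.0000 7.6250 6.1250] k=[49 36 17 8 6 10]
t=17: x=[47.3750 35.2500 18.2500 8.8750 6.7500 9.5000] k=[46 39 13 9 7 6]
t=18: x=[45.1250 36.6250 15.7500 9.2500 7.1250 6.1250] k=[41 37 18 9 10 9]

0.1879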